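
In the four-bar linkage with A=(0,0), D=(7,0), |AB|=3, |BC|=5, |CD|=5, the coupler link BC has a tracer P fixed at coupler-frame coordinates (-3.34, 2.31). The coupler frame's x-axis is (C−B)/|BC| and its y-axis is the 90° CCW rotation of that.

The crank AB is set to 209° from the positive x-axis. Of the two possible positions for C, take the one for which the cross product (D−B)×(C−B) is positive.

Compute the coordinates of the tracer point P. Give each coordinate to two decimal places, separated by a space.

A=(0,0), D=(7.00,0)
B = A + 3.00·(cos209°, sin209°) = (-2.6239, -1.4544)
|BD| = 9.7331
circle(B,5.00) ∩ circle(D,5.00): a=4.8666, h=1.1474
  candidates: C₊=(2.0166,0.4073) cross=11.168; C₋=(2.3595,-1.8617) cross=-11.168
  mode + wants cross > 0 → take C=(2.0166,0.4073) (cross=11.168)
ex = (C−B)/|BC| = (0.9281,0.3723); ey = (-0.3723,0.9281)
P = B + -3.34·ex + 2.31·ey = (-6.5838,-0.5542)

-6.58 -0.55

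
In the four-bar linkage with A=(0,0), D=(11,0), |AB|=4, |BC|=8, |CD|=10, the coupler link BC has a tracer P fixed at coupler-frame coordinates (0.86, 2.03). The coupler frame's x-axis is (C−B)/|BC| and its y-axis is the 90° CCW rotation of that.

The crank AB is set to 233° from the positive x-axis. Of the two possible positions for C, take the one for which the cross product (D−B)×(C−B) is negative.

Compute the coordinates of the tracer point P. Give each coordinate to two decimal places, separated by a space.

A=(0,0), D=(11.00,0)
B = A + 4.00·(cos233°, sin233°) = (-2.4073, -3.1945)
|BD| = 13.7826
circle(B,8.00) ∩ circle(D,10.00): a=5.5853, h=5.7275
  candidates: C₊=(1.6984,3.6716) cross=78.940; C₋=(4.3535,-7.4715) cross=-78.940
  mode - wants cross < 0 → take C=(4.3535,-7.4715) (cross=-78.940)
ex = (C−B)/|BC| = (0.8451,-0.5346); ey = (0.5346,0.8451)
P = B + 0.86·ex + 2.03·ey = (-0.5952,-1.9388)

-0.60 -1.94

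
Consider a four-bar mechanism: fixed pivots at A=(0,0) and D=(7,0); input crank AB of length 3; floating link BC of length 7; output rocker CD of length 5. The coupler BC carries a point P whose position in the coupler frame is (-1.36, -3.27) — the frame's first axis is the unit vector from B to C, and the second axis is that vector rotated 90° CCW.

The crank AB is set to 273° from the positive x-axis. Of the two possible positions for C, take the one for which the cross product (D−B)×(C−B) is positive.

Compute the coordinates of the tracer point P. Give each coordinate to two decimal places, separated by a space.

A=(0,0), D=(7.00,0)
B = A + 3.00·(cos273°, sin273°) = (0.1570, -2.9959)
|BD| = 7.4701
circle(B,7.00) ∩ circle(D,5.00): a=5.3414, h=4.5243
  candidates: C₊=(3.2356,3.2908) cross=33.797; C₋=(6.8645,-4.9982) cross=-33.797
  mode + wants cross > 0 → take C=(3.2356,3.2908) (cross=33.797)
ex = (C−B)/|BC| = (0.4398,0.8981); ey = (-0.8981,0.4398)
P = B + -1.36·ex + -3.27·ey = (2.4957,-5.6554)

2.50 -5.66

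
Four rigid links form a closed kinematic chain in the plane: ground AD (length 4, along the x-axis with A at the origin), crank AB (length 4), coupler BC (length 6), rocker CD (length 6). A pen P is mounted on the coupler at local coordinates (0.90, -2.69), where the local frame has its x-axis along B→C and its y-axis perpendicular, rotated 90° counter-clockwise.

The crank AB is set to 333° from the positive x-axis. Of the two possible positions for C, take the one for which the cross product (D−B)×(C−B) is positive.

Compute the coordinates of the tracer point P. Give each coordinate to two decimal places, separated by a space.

3.76 1.01

A=(0,0), D=(4.00,0)
B = A + 4.00·(cos333°, sin333°) = (3.5640, -1.8160)
|BD| = 1.8676
circle(B,6.00) ∩ circle(D,6.00): a=0.9338, h=5.9269
  candidates: C₊=(-1.9811,0.4756) cross=11.069; C₋=(9.5451,-2.2916) cross=-11.069
  mode + wants cross > 0 → take C=(-1.9811,0.4756) (cross=11.069)
ex = (C−B)/|BC| = (-0.9242,0.3819); ey = (-0.3819,-0.9242)
P = B + 0.90·ex + -2.69·ey = (3.7596,1.0138)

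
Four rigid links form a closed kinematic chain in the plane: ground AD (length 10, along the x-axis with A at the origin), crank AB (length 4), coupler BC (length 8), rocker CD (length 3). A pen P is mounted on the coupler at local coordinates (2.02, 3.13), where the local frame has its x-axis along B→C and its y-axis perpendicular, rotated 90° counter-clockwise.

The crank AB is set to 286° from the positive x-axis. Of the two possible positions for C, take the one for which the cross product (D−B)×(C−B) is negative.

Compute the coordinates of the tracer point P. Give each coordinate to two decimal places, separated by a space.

2.71 -0.49

A=(0,0), D=(10.00,0)
B = A + 4.00·(cos286°, sin286°) = (1.1025, -3.8450)
|BD| = 9.6927
circle(B,8.00) ∩ circle(D,3.00): a=7.6835, h=2.2278
  candidates: C₊=(7.2719,1.2480) cross=21.594; C₋=(9.0394,-2.8421) cross=-21.594
  mode - wants cross < 0 → take C=(9.0394,-2.8421) (cross=-21.594)
ex = (C−B)/|BC| = (0.9921,0.1254); ey = (-0.1254,0.9921)
P = B + 2.02·ex + 3.13·ey = (2.7142,-0.4865)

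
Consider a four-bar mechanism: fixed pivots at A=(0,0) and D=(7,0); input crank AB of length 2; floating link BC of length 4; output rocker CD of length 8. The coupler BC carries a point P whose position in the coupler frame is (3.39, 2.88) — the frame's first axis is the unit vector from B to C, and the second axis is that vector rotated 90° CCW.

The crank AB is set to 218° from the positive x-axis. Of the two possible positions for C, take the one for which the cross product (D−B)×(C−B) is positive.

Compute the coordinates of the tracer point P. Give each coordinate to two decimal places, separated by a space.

A=(0,0), D=(7.00,0)
B = A + 2.00·(cos218°, sin218°) = (-1.5760, -1.2313)
|BD| = 8.6640
circle(B,4.00) ∩ circle(D,8.00): a=1.5619, h=3.6825
  candidates: C₊=(-0.5533,2.6357) cross=31.905; C₋=(0.4934,-4.6544) cross=-31.905
  mode + wants cross > 0 → take C=(-0.5533,2.6357) (cross=31.905)
ex = (C−B)/|BC| = (0.2557,0.9668); ey = (-0.9668,0.2557)
P = B + 3.39·ex + 2.88·ey = (-3.4936,2.7823)

-3.49 2.78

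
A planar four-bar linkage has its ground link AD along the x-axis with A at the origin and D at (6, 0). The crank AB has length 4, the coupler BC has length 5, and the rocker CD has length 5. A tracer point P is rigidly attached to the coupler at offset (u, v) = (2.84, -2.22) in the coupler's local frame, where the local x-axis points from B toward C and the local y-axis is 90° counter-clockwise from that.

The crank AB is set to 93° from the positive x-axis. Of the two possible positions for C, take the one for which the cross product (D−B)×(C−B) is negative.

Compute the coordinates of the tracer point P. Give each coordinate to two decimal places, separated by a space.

A=(0,0), D=(6.00,0)
B = A + 4.00·(cos93°, sin93°) = (-0.2093, 3.9945)
|BD| = 7.3832
circle(B,5.00) ∩ circle(D,5.00): a=3.6916, h=3.3722
  candidates: C₊=(4.7198,4.8333) cross=24.898; C₋=(1.0709,-0.8388) cross=-24.898
  mode - wants cross < 0 → take C=(1.0709,-0.8388) (cross=-24.898)
ex = (C−B)/|BC| = (0.2560,-0.9667); ey = (0.9667,0.2560)
P = B + 2.84·ex + -2.22·ey = (-1.6282,0.6808)

-1.63 0.68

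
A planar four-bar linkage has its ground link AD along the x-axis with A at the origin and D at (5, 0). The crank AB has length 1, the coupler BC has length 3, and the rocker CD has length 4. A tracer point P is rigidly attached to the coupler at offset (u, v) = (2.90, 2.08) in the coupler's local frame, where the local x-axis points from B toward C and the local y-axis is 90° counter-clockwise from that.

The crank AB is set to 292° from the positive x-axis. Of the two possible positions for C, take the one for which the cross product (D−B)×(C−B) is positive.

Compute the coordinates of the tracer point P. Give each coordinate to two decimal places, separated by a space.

A=(0,0), D=(5.00,0)
B = A + 1.00·(cos292°, sin292°) = (0.3746, -0.9272)
|BD| = 4.7174
circle(B,3.00) ∩ circle(D,4.00): a=1.6168, h=2.5271
  candidates: C₊=(1.4632,1.8684) cross=11.921; C₋=(2.4565,-3.0872) cross=-11.921
  mode + wants cross > 0 → take C=(1.4632,1.8684) (cross=11.921)
ex = (C−B)/|BC| = (0.3629,0.9318); ey = (-0.9318,0.3629)
P = B + 2.90·ex + 2.08·ey = (-0.5114,2.5299)

-0.51 2.53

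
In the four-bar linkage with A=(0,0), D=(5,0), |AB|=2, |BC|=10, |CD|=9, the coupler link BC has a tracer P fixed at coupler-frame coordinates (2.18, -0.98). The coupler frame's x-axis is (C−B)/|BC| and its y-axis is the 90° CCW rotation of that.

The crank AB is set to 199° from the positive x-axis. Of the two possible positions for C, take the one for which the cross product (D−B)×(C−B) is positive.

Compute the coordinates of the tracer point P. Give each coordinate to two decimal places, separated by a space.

-0.12 0.96

A=(0,0), D=(5.00,0)
B = A + 2.00·(cos199°, sin199°) = (-1.8910, -0.6511)
|BD| = 6.9217
circle(B,10.00) ∩ circle(D,9.00): a=4.8334, h=8.7544
  candidates: C₊=(2.0974,8.5191) cross=60.595; C₋=(3.7444,-8.9120) cross=-60.595
  mode + wants cross > 0 → take C=(2.0974,8.5191) (cross=60.595)
ex = (C−B)/|BC| = (0.3988,0.9170); ey = (-0.9170,0.3988)
P = B + 2.18·ex + -0.98·ey = (-0.1229,0.9571)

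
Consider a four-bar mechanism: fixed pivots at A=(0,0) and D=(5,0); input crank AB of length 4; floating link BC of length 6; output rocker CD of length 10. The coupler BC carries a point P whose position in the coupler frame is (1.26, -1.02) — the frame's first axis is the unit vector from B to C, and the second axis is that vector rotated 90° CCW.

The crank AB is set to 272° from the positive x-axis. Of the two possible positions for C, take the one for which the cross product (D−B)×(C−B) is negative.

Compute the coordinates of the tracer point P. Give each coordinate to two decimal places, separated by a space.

-0.37 -5.54

A=(0,0), D=(5.00,0)
B = A + 4.00·(cos272°, sin272°) = (0.1396, -3.9976)
|BD| = 6.2932
circle(B,6.00) ∩ circle(D,10.00): a=-1.9383, h=5.6783
  candidates: C₊=(-4.9644,-0.8433) cross=35.734; C₋=(2.2496,-9.6143) cross=-35.734
  mode - wants cross < 0 → take C=(2.2496,-9.6143) (cross=-35.734)
ex = (C−B)/|BC| = (0.3517,-0.9361); ey = (0.9361,0.3517)
P = B + 1.26·ex + -1.02·ey = (-0.3722,-5.5358)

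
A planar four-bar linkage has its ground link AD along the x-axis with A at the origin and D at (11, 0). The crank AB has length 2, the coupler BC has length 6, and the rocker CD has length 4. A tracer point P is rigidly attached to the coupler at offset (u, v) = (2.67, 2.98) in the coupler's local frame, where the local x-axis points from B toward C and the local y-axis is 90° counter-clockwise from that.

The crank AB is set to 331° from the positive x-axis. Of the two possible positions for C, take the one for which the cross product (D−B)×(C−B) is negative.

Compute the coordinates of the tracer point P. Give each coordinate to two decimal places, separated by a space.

4.96 1.42

A=(0,0), D=(11.00,0)
B = A + 2.00·(cos331°, sin331°) = (1.7492, -0.9696)
|BD| = 9.3014
circle(B,6.00) ∩ circle(D,4.00): a=5.7258, h=1.7930
  candidates: C₊=(7.2570,1.4105) cross=16.678; C₋=(7.6308,-2.1560) cross=-16.678
  mode - wants cross < 0 → take C=(7.6308,-2.1560) (cross=-16.678)
ex = (C−B)/|BC| = (0.9803,-0.1977); ey = (0.1977,0.9803)
P = B + 2.67·ex + 2.98·ey = (4.9558,1.4236)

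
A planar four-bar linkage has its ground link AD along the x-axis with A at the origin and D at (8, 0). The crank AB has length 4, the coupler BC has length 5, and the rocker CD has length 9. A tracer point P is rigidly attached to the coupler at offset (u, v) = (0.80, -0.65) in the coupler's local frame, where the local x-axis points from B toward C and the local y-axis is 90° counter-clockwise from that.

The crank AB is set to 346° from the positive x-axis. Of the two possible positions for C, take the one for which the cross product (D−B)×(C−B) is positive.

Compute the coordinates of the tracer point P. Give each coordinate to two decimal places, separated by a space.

A=(0,0), D=(8.00,0)
B = A + 4.00·(cos346°, sin346°) = (3.8812, -0.9677)
|BD| = 4.2310
circle(B,5.00) ∩ circle(D,9.00): a=-4.5024, h=2.1745
  candidates: C₊=(-0.9992,0.1194) cross=9.200; C₋=(-0.0045,-4.1143) cross=-9.200
  mode + wants cross > 0 → take C=(-0.9992,0.1194) (cross=9.200)
ex = (C−B)/|BC| = (-0.9761,0.2174); ey = (-0.2174,-0.9761)
P = B + 0.80·ex + -0.65·ey = (3.2416,-0.1593)

3.24 -0.16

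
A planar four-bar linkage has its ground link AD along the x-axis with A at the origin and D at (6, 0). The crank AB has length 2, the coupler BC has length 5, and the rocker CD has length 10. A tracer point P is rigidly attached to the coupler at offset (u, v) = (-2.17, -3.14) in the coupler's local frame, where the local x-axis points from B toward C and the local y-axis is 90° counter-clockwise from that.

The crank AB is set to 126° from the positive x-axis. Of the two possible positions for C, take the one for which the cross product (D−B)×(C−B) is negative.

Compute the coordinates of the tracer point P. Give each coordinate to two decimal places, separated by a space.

-2.86 5.04

A=(0,0), D=(6.00,0)
B = A + 2.00·(cos126°, sin126°) = (-1.1756, 1.6180)
|BD| = 7.3557
circle(B,5.00) ∩ circle(D,10.00): a=-1.4202, h=4.7941
  candidates: C₊=(-1.5064,6.6071) cross=35.264; C₋=(-3.6155,-2.7462) cross=-35.264
  mode - wants cross < 0 → take C=(-3.6155,-2.7462) (cross=-35.264)
ex = (C−B)/|BC| = (-0.4880,-0.8728); ey = (0.8728,-0.4880)
P = B + -2.17·ex + -3.14·ey = (-2.8574,5.0444)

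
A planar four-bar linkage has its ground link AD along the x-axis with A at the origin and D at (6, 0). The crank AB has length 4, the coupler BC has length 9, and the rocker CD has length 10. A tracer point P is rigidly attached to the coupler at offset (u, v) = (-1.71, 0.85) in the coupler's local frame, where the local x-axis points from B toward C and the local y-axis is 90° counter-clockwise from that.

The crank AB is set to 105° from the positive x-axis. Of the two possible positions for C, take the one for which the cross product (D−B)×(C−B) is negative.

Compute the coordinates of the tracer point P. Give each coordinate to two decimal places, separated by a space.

A=(0,0), D=(6.00,0)
B = A + 4.00·(cos105°, sin105°) = (-1.0353, 3.8637)
|BD| = 8.0264
circle(B,9.00) ∩ circle(D,10.00): a=2.8296, h=8.5436
  candidates: C₊=(5.5576,9.9902) cross=68.575; C₋=(-2.6677,-4.9870) cross=-68.575
  mode - wants cross < 0 → take C=(-2.6677,-4.9870) (cross=-68.575)
ex = (C−B)/|BC| = (-0.1814,-0.9834); ey = (0.9834,-0.1814)
P = B + -1.71·ex + 0.85·ey = (0.1108,5.3912)

0.11 5.39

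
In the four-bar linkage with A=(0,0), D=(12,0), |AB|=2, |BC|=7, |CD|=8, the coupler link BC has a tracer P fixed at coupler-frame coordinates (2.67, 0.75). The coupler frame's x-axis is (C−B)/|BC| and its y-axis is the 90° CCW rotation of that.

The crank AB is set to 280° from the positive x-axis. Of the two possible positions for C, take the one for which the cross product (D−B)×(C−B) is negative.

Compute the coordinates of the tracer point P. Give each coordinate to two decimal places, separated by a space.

3.02 -2.73

A=(0,0), D=(12.00,0)
B = A + 2.00·(cos280°, sin280°) = (0.3473, -1.9696)
|BD| = 11.8180
circle(B,7.00) ∩ circle(D,8.00): a=5.2744, h=4.6023
  candidates: C₊=(4.7809,3.4473) cross=54.390; C₋=(6.3149,-5.6285) cross=-54.390
  mode - wants cross < 0 → take C=(6.3149,-5.6285) (cross=-54.390)
ex = (C−B)/|BC| = (0.8525,-0.5227); ey = (0.5227,0.8525)
P = B + 2.67·ex + 0.75·ey = (3.0155,-2.7258)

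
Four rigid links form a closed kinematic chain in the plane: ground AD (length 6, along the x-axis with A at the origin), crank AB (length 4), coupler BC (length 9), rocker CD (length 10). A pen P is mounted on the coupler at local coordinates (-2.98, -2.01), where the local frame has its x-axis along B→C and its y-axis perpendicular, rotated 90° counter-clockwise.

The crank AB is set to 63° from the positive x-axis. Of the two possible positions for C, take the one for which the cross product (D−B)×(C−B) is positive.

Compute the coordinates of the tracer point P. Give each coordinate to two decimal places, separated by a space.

A=(0,0), D=(6.00,0)
B = A + 4.00·(cos63°, sin63°) = (1.8160, 3.5640)
|BD| = 5.4962
circle(B,9.00) ∩ circle(D,10.00): a=1.0197, h=8.9421
  candidates: C₊=(8.3907,9.7100) cross=49.148; C₋=(-3.2063,-3.9044) cross=-49.148
  mode + wants cross > 0 → take C=(8.3907,9.7100) (cross=49.148)
ex = (C−B)/|BC| = (0.7305,0.6829); ey = (-0.6829,0.7305)
P = B + -2.98·ex + -2.01·ey = (1.0116,0.0607)

1.01 0.06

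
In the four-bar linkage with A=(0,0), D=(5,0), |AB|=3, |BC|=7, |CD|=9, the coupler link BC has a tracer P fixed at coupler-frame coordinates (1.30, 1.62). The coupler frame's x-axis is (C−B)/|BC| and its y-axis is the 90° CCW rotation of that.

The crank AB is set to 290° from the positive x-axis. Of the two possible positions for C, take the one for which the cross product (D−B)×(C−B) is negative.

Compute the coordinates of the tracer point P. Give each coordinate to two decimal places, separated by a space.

A=(0,0), D=(5.00,0)
B = A + 3.00·(cos290°, sin290°) = (1.0261, -2.8191)
|BD| = 4.8723
circle(B,7.00) ∩ circle(D,9.00): a=-0.8477, h=6.9485
  candidates: C₊=(-3.6857,2.3577) cross=33.855; C₋=(4.3550,-8.9769) cross=-33.855
  mode - wants cross < 0 → take C=(4.3550,-8.9769) (cross=-33.855)
ex = (C−B)/|BC| = (0.4756,-0.8797); ey = (0.8797,0.4756)
P = B + 1.30·ex + 1.62·ey = (3.0694,-3.1923)

3.07 -3.19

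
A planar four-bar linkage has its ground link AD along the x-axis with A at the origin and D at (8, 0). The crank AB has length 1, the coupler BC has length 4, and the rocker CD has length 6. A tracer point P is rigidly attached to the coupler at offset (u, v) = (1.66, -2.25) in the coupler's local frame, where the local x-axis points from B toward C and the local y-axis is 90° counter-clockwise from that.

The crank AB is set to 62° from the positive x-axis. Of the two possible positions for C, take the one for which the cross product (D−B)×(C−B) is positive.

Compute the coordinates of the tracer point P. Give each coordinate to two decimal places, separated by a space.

A=(0,0), D=(8.00,0)
B = A + 1.00·(cos62°, sin62°) = (0.4695, 0.8829)
|BD| = 7.5821
circle(B,4.00) ∩ circle(D,6.00): a=2.4722, h=3.1446
  candidates: C₊=(3.2910,3.7182) cross=23.843; C₋=(2.5586,-2.5281) cross=-23.843
  mode + wants cross > 0 → take C=(3.2910,3.7182) (cross=23.843)
ex = (C−B)/|BC| = (0.7054,0.7088); ey = (-0.7088,0.7054)
P = B + 1.66·ex + -2.25·ey = (3.2353,0.4725)

3.24 0.47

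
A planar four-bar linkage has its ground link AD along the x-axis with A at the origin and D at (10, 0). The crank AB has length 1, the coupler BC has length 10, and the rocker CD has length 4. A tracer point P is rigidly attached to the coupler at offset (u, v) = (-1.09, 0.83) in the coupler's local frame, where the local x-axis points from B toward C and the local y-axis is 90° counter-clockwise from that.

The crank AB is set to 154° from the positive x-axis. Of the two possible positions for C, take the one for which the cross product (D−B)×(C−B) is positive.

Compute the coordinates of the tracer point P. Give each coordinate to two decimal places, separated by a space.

A=(0,0), D=(10.00,0)
B = A + 1.00·(cos154°, sin154°) = (-0.8988, 0.4384)
|BD| = 10.9076
circle(B,10.00) ∩ circle(D,4.00): a=9.3043, h=3.6646
  candidates: C₊=(8.5453,3.7261) cross=39.972; C₋=(8.2507,-3.5972) cross=-39.972
  mode + wants cross > 0 → take C=(8.5453,3.7261) (cross=39.972)
ex = (C−B)/|BC| = (0.9444,0.3288); ey = (-0.3288,0.9444)
P = B + -1.09·ex + 0.83·ey = (-2.2011,0.8639)

-2.20 0.86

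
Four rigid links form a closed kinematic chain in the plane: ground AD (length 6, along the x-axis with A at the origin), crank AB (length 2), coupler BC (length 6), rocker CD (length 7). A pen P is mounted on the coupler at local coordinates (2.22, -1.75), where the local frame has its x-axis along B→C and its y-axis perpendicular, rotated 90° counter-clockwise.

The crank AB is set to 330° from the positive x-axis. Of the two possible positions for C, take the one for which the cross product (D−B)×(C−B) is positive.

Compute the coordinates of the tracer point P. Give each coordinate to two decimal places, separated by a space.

A=(0,0), D=(6.00,0)
B = A + 2.00·(cos330°, sin330°) = (1.7321, -1.0000)
|BD| = 4.3835
circle(B,6.00) ∩ circle(D,7.00): a=0.7089, h=5.9580
  candidates: C₊=(1.0631,4.9626) cross=26.117; C₋=(3.7815,-6.6391) cross=-26.117
  mode + wants cross > 0 → take C=(1.0631,4.9626) (cross=26.117)
ex = (C−B)/|BC| = (-0.1115,0.9938); ey = (-0.9938,-0.1115)
P = B + 2.22·ex + -1.75·ey = (3.2236,1.4013)

3.22 1.40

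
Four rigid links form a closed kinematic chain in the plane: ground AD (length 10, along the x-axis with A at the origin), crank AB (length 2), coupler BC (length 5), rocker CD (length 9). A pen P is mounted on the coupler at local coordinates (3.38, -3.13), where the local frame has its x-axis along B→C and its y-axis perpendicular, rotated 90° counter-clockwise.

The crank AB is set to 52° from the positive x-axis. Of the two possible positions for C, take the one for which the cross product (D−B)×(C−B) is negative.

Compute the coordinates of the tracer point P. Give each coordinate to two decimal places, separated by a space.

A=(0,0), D=(10.00,0)
B = A + 2.00·(cos52°, sin52°) = (1.2313, 1.5760)
|BD| = 8.9092
circle(B,5.00) ∩ circle(D,9.00): a=1.3118, h=4.8249
  candidates: C₊=(3.3759,6.0927) cross=42.986; C₋=(1.6689,-3.4048) cross=-42.986
  mode - wants cross < 0 → take C=(1.6689,-3.4048) (cross=-42.986)
ex = (C−B)/|BC| = (0.0875,-0.9962); ey = (0.9962,0.0875)
P = B + 3.38·ex + -3.13·ey = (-1.5909,-2.0649)

-1.59 -2.06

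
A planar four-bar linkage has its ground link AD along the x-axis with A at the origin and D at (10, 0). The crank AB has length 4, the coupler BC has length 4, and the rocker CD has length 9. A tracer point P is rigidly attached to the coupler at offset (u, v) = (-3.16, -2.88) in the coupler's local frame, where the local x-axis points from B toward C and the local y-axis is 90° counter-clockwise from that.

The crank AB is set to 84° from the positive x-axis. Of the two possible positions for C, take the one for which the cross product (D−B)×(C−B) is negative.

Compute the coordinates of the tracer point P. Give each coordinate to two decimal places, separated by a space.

-2.89 6.69

A=(0,0), D=(10.00,0)
B = A + 4.00·(cos84°, sin84°) = (0.4181, 3.9781)
|BD| = 10.3749
circle(B,4.00) ∩ circle(D,9.00): a=2.0549, h=3.4318
  candidates: C₊=(3.6318,6.3597) cross=35.605; C₋=(1.0000,0.0206) cross=-35.605
  mode - wants cross < 0 → take C=(1.0000,0.0206) (cross=-35.605)
ex = (C−B)/|BC| = (0.1455,-0.9894); ey = (0.9894,0.1455)
P = B + -3.16·ex + -2.88·ey = (-2.8910,6.6855)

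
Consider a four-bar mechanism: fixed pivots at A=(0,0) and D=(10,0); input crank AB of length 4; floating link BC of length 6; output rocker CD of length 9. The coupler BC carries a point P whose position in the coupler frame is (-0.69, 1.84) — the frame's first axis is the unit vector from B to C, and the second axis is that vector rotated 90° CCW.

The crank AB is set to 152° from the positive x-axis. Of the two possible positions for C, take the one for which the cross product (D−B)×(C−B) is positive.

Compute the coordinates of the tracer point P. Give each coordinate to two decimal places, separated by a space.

A=(0,0), D=(10.00,0)
B = A + 4.00·(cos152°, sin152°) = (-3.5318, 1.8779)
|BD| = 13.6615
circle(B,6.00) ∩ circle(D,9.00): a=5.1838, h=3.0213
  candidates: C₊=(2.0181,4.1580) cross=41.276; C₋=(1.1875,-1.8273) cross=-41.276
  mode + wants cross > 0 → take C=(2.0181,4.1580) (cross=41.276)
ex = (C−B)/|BC| = (0.9250,0.3800); ey = (-0.3800,0.9250)
P = B + -0.69·ex + 1.84·ey = (-4.8693,3.3176)

-4.87 3.32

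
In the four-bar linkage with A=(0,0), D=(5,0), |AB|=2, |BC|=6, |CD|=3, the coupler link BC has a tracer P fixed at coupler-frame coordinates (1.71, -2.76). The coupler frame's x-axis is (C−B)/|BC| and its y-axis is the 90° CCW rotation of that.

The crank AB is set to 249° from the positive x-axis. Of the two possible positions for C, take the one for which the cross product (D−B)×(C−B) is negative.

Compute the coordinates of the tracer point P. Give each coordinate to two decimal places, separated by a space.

0.44 -4.90

A=(0,0), D=(5.00,0)
B = A + 2.00·(cos249°, sin249°) = (-0.7167, -1.8672)
|BD| = 6.0139
circle(B,6.00) ∩ circle(D,3.00): a=5.2518, h=2.9016
  candidates: C₊=(3.3746,2.5215) cross=17.450; C₋=(5.1763,-2.9948) cross=-17.450
  mode - wants cross < 0 → take C=(5.1763,-2.9948) (cross=-17.450)
ex = (C−B)/|BC| = (0.9822,-0.1879); ey = (0.1879,0.9822)
P = B + 1.71·ex + -2.76·ey = (0.4441,-4.8994)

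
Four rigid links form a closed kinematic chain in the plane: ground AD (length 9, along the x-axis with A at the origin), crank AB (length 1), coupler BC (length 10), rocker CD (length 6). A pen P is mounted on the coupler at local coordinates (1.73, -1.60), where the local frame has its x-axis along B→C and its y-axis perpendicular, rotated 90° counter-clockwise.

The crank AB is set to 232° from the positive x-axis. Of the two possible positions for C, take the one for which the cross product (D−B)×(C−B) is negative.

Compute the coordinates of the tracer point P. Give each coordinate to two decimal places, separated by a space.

A=(0,0), D=(9.00,0)
B = A + 1.00·(cos232°, sin232°) = (-0.6157, -0.7880)
|BD| = 9.6479
circle(B,10.00) ∩ circle(D,6.00): a=8.1407, h=5.8076
  candidates: C₊=(7.0235,5.6651) cross=56.031; C₋=(7.9722,-5.9113) cross=-56.031
  mode - wants cross < 0 → take C=(7.9722,-5.9113) (cross=-56.031)
ex = (C−B)/|BC| = (0.8588,-0.5123); ey = (0.5123,0.8588)
P = B + 1.73·ex + -1.60·ey = (0.0503,-3.0484)

0.05 -3.05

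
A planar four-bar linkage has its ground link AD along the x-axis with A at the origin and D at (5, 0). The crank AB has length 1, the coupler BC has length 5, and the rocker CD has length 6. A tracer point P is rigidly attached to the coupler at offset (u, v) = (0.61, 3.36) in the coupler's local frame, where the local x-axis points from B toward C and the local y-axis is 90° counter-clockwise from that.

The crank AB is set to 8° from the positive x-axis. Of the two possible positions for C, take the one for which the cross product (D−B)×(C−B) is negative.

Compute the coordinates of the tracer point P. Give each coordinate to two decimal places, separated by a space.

4.39 -0.16

A=(0,0), D=(5.00,0)
B = A + 1.00·(cos8°, sin8°) = (0.9903, 0.1392)
|BD| = 4.0121
circle(B,5.00) ∩ circle(D,6.00): a=0.6352, h=4.9595
  candidates: C₊=(1.7972,5.0736) cross=19.898; C₋=(1.4531,-4.8394) cross=-19.898
  mode - wants cross < 0 → take C=(1.4531,-4.8394) (cross=-19.898)
ex = (C−B)/|BC| = (0.0926,-0.9957); ey = (0.9957,0.0926)
P = B + 0.61·ex + 3.36·ey = (4.3923,-0.1572)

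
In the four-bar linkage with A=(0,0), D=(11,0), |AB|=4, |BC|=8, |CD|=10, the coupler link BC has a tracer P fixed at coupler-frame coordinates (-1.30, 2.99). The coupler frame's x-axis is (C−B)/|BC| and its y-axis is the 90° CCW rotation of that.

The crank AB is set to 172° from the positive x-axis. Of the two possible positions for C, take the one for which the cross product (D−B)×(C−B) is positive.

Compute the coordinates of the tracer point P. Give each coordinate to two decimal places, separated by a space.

A=(0,0), D=(11.00,0)
B = A + 4.00·(cos172°, sin172°) = (-3.9611, 0.5567)
|BD| = 14.9714
circle(B,8.00) ∩ circle(D,10.00): a=6.2834, h=4.9516
  candidates: C₊=(2.5021,5.2713) cross=74.133; C₋=(2.1339,-4.6251) cross=-74.133
  mode + wants cross > 0 → take C=(2.5021,5.2713) (cross=74.133)
ex = (C−B)/|BC| = (0.8079,0.5893); ey = (-0.5893,0.8079)
P = B + -1.30·ex + 2.99·ey = (-6.7734,2.2062)

-6.77 2.21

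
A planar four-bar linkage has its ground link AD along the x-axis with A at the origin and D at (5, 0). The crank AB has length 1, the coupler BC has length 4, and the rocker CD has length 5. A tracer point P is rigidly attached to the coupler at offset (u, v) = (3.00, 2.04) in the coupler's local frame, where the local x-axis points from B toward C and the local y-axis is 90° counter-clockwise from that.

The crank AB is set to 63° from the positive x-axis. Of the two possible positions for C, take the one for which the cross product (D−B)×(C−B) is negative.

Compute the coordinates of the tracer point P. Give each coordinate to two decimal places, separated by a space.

2.92 -1.77

A=(0,0), D=(5.00,0)
B = A + 1.00·(cos63°, sin63°) = (0.4540, 0.8910)
|BD| = 4.6325
circle(B,4.00) ∩ circle(D,5.00): a=1.3449, h=3.7671
  candidates: C₊=(2.4983,4.3291) cross=17.451; C₋=(1.0492,-3.0645) cross=-17.451
  mode - wants cross < 0 → take C=(1.0492,-3.0645) (cross=-17.451)
ex = (C−B)/|BC| = (0.1488,-0.9889); ey = (0.9889,0.1488)
P = B + 3.00·ex + 2.04·ey = (2.9177,-1.7721)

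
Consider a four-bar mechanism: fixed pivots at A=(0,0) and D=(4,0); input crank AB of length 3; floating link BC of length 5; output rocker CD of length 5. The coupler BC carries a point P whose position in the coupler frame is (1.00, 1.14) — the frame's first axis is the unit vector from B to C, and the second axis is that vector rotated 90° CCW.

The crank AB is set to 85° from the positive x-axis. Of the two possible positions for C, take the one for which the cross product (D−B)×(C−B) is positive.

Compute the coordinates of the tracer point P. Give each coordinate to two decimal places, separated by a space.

A=(0,0), D=(4.00,0)
B = A + 3.00·(cos85°, sin85°) = (0.2615, 2.9886)
|BD| = 4.7863
circle(B,5.00) ∩ circle(D,5.00): a=2.3931, h=4.3901
  candidates: C₊=(4.8720,4.9234) cross=21.012; C₋=(-0.6105,-1.9348) cross=-21.012
  mode + wants cross > 0 → take C=(4.8720,4.9234) (cross=21.012)
ex = (C−B)/|BC| = (0.9221,0.3870); ey = (-0.3870,0.9221)
P = B + 1.00·ex + 1.14·ey = (0.7424,4.4267)

0.74 4.43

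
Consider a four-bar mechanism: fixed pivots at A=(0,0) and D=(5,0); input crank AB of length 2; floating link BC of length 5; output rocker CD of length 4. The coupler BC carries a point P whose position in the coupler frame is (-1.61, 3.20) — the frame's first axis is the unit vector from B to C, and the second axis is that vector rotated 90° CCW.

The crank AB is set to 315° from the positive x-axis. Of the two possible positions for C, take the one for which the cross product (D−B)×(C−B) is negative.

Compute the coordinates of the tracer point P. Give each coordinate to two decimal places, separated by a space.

A=(0,0), D=(5.00,0)
B = A + 2.00·(cos315°, sin315°) = (1.4142, -1.4142)
|BD| = 3.8546
circle(B,5.00) ∩ circle(D,4.00): a=3.0947, h=3.9272
  candidates: C₊=(2.8523,3.3745) cross=15.138; C₋=(5.7340,-3.9321) cross=-15.138
  mode - wants cross < 0 → take C=(5.7340,-3.9321) (cross=-15.138)
ex = (C−B)/|BC| = (0.8640,-0.5036); ey = (0.5036,0.8640)
P = B + -1.61·ex + 3.20·ey = (1.6347,2.1612)

1.63 2.16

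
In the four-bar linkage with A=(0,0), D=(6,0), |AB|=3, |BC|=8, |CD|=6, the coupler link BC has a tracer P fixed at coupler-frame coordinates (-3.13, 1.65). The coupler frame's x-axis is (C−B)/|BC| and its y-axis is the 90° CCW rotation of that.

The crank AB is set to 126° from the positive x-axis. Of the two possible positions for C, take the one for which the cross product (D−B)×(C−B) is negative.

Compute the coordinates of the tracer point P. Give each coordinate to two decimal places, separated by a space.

A=(0,0), D=(6.00,0)
B = A + 3.00·(cos126°, sin126°) = (-1.7634, 2.4271)
|BD| = 8.1339
circle(B,8.00) ∩ circle(D,6.00): a=5.7881, h=5.5224
  candidates: C₊=(5.4089,5.9708) cross=44.919; C₋=(2.1133,-4.5709) cross=-44.919
  mode - wants cross < 0 → take C=(2.1133,-4.5709) (cross=-44.919)
ex = (C−B)/|BC| = (0.4846,-0.8747); ey = (0.8747,0.4846)
P = B + -3.13·ex + 1.65·ey = (-1.8368,5.9646)

-1.84 5.96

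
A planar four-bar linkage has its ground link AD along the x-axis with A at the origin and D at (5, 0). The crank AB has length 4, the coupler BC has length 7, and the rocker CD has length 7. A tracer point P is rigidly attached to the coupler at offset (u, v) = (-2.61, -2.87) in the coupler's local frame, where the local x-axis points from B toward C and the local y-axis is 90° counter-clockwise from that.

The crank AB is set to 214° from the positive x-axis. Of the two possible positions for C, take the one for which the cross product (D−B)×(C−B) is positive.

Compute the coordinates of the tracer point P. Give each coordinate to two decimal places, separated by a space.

A=(0,0), D=(5.00,0)
B = A + 4.00·(cos214°, sin214°) = (-3.3162, -2.2368)
|BD| = 8.6117
circle(B,7.00) ∩ circle(D,7.00): a=4.3059, h=5.5190
  candidates: C₊=(-0.5916,4.2112) cross=47.528; C₋=(2.2754,-6.4480) cross=-47.528
  mode + wants cross > 0 → take C=(-0.5916,4.2112) (cross=47.528)
ex = (C−B)/|BC| = (0.3892,0.9211); ey = (-0.9211,0.3892)
P = B + -2.61·ex + -2.87·ey = (-1.6884,-5.7580)

-1.69 -5.76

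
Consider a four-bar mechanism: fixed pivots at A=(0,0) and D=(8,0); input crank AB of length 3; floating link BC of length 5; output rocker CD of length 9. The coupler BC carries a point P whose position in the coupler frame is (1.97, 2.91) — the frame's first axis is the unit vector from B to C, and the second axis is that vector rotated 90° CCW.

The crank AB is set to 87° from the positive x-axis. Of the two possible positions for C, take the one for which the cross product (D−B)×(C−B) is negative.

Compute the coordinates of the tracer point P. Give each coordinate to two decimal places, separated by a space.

A=(0,0), D=(8.00,0)
B = A + 3.00·(cos87°, sin87°) = (0.1570, 2.9959)
|BD| = 8.3957
circle(B,5.00) ∩ circle(D,9.00): a=0.8628, h=4.9250
  candidates: C₊=(2.7204,7.2888) cross=41.349; C₋=(-0.7944,-1.9128) cross=-41.349
  mode - wants cross < 0 → take C=(-0.7944,-1.9128) (cross=-41.349)
ex = (C−B)/|BC| = (-0.1903,-0.9817); ey = (0.9817,-0.1903)
P = B + 1.97·ex + 2.91·ey = (2.6390,0.5082)

2.64 0.51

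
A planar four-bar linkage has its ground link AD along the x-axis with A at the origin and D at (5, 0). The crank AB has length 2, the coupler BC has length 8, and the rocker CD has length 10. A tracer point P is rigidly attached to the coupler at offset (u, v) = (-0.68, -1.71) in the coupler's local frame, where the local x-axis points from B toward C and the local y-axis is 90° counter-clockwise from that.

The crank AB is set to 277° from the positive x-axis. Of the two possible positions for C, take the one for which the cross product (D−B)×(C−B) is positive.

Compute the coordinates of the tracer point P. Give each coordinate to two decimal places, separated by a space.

A=(0,0), D=(5.00,0)
B = A + 2.00·(cos277°, sin277°) = (0.2437, -1.9851)
|BD| = 5.1539
circle(B,8.00) ∩ circle(D,10.00): a=-0.9156, h=7.9474
  candidates: C₊=(-3.6622,4.9965) cross=40.960; C₋=(2.4599,-9.6720) cross=-40.960
  mode + wants cross > 0 → take C=(-3.6622,4.9965) (cross=40.960)
ex = (C−B)/|BC| = (-0.4882,0.8727); ey = (-0.8727,-0.4882)
P = B + -0.68·ex + -1.71·ey = (2.0681,-1.7436)

2.07 -1.74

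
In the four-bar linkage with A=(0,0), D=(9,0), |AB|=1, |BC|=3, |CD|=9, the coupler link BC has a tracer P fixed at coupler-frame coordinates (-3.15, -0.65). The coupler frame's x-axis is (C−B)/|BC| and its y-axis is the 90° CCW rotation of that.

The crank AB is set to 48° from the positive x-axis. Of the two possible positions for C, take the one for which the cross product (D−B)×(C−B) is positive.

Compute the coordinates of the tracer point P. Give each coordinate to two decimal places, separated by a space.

1.17 -2.43

A=(0,0), D=(9.00,0)
B = A + 1.00·(cos48°, sin48°) = (0.6691, 0.7431)
|BD| = 8.3639
circle(B,3.00) ∩ circle(D,9.00): a=-0.1222, h=2.9975
  candidates: C₊=(0.8137,3.7397) cross=25.071; C₋=(0.2811,-2.2317) cross=-25.071
  mode + wants cross > 0 → take C=(0.8137,3.7397) (cross=25.071)
ex = (C−B)/|BC| = (0.0482,0.9988); ey = (-0.9988,0.0482)
P = B + -3.15·ex + -0.65·ey = (1.1665,-2.4345)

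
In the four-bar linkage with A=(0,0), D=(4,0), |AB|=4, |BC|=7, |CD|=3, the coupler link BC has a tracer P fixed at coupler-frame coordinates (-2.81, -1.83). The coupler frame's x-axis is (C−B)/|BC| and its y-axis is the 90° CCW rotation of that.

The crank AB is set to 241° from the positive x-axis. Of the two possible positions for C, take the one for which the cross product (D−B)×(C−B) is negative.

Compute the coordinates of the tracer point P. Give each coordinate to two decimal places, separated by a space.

A=(0,0), D=(4.00,0)
B = A + 4.00·(cos241°, sin241°) = (-1.9392, -3.4985)
|BD| = 6.8930
circle(B,7.00) ∩ circle(D,3.00): a=6.3480, h=2.9501
  candidates: C₊=(2.0331,2.2652) cross=20.335; C₋=(5.0277,-2.8185) cross=-20.335
  mode - wants cross < 0 → take C=(5.0277,-2.8185) (cross=-20.335)
ex = (C−B)/|BC| = (0.9953,0.0971); ey = (-0.0971,0.9953)
P = B + -2.81·ex + -1.83·ey = (-4.5582,-5.5928)

-4.56 -5.59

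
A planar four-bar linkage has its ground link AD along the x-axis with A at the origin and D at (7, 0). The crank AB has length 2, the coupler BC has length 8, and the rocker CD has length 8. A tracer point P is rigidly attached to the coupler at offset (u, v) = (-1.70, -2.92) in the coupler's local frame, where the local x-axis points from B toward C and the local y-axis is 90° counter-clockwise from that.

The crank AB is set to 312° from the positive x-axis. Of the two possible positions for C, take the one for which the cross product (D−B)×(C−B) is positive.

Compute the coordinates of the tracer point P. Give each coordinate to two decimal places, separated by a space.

A=(0,0), D=(7.00,0)
B = A + 2.00·(cos312°, sin312°) = (1.3383, -1.4863)
|BD| = 5.8536
circle(B,8.00) ∩ circle(D,8.00): a=2.9268, h=7.4454
  candidates: C₊=(2.2787,6.4582) cross=43.582; C₋=(6.0596,-7.9445) cross=-43.582
  mode + wants cross > 0 → take C=(2.2787,6.4582) (cross=43.582)
ex = (C−B)/|BC| = (0.1175,0.9931); ey = (-0.9931,0.1175)
P = B + -1.70·ex + -2.92·ey = (4.0382,-3.5177)

4.04 -3.52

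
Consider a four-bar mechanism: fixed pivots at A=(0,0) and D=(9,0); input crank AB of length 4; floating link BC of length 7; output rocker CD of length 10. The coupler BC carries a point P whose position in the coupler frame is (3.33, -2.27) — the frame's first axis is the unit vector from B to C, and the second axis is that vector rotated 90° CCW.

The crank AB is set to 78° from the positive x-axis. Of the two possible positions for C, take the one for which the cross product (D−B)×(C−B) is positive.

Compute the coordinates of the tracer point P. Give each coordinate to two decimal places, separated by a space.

A=(0,0), D=(9.00,0)
B = A + 4.00·(cos78°, sin78°) = (0.8316, 3.9126)
|BD| = 9.0571
circle(B,7.00) ∩ circle(D,10.00): a=1.7130, h=6.7872
  candidates: C₊=(5.3086,9.2937) cross=61.472; C₋=(-0.5554,-2.9486) cross=-61.472
  mode + wants cross > 0 → take C=(5.3086,9.2937) (cross=61.472)
ex = (C−B)/|BC| = (0.6396,0.7687); ey = (-0.7687,0.6396)
P = B + 3.33·ex + -2.27·ey = (4.7064,5.0207)

4.71 5.02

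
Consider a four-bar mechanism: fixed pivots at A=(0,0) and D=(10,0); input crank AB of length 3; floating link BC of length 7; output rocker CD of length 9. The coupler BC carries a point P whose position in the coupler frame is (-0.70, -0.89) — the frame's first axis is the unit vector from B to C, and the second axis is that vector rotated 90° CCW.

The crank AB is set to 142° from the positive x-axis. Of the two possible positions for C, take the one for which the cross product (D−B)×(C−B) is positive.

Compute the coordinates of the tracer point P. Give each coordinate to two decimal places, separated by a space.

A=(0,0), D=(10.00,0)
B = A + 3.00·(cos142°, sin142°) = (-2.3640, 1.8470)
|BD| = 12.5012
circle(B,7.00) ∩ circle(D,9.00): a=4.9707, h=4.9287
  candidates: C₊=(3.2803,5.9872) cross=61.614; C₋=(1.8240,-3.7620) cross=-61.614
  mode + wants cross > 0 → take C=(3.2803,5.9872) (cross=61.614)
ex = (C−B)/|BC| = (0.8063,0.5915); ey = (-0.5915,0.8063)
P = B + -0.70·ex + -0.89·ey = (-2.4021,0.7153)

-2.40 0.72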